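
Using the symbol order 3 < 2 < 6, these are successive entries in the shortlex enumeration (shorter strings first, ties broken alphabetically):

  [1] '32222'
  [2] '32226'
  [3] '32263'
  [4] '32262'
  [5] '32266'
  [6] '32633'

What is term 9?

32623

Continuing the enumeration 3 steps past 32633: 32633 → 32632 → 32636 → (answer).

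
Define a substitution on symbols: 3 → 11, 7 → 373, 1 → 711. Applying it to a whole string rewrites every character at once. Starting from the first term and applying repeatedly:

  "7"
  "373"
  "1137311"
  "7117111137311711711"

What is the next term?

Replace each of the 19 characters of 7117111137311711711 in place — 373 711 711 373 711 711 711 711 11 373 11 711 711 373 711 711 373 711 711 — and concatenate.

3737117113737117117117111137311711711373711711373711711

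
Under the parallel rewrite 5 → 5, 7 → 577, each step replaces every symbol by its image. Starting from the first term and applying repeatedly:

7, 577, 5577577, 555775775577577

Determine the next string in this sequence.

Rewriting the 15 symbols of 555775775577577 one by one yields 5 5 5 577 577 5 577 577 5 5 577 577 5 577 577; concatenated:

5555775775577577555775775577577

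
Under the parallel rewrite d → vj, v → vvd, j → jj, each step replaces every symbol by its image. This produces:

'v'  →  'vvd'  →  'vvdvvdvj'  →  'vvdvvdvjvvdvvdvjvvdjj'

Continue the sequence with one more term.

vvdvvdvjvvdvvdvjvvdjjvvdvvdvjvvdvvdvjvvdjjvvdvvdvjjjjj

φ(vvdvvdvjvvdvvdvjvvdjj) expands symbol-by-symbol to vvd vvd vj vvd vvd vj vvd jj vvd vvd vj vvd vvd vj vvd jj vvd vvd vj jj jj; joining the 21 pieces gives the next term.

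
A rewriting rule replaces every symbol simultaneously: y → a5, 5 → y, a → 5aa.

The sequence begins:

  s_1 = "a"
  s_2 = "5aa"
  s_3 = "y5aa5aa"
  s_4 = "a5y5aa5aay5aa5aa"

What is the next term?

Replace each of the 16 characters of a5y5aa5aay5aa5aa in place — 5aa y a5 y 5aa 5aa y 5aa 5aa a5 y 5aa 5aa y 5aa 5aa — and concatenate.

5aaya5y5aa5aay5aa5aaa5y5aa5aay5aa5aa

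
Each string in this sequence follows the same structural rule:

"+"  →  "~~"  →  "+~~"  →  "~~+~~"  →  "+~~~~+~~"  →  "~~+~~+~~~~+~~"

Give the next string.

This is a Fibonacci-style word recurrence s(k) = s(k−2)·s(k−1): e.g. +·~~ = +~~.
So term 7 is +~~~~+~~·~~+~~+~~~~+~~.

+~~~~+~~~~+~~+~~~~+~~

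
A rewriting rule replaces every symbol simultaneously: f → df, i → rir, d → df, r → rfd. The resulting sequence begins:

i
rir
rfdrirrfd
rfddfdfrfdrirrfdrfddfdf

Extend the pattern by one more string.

Rewriting the 23 symbols of rfddfdfrfdrirrfdrfddfdf one by one yields rfd df df df df df df rfd df df rfd rir rfd rfd df df rfd df df df df df df; concatenated:

rfddfdfdfdfdfdfrfddfdfrfdrirrfdrfddfdfrfddfdfdfdfdfdf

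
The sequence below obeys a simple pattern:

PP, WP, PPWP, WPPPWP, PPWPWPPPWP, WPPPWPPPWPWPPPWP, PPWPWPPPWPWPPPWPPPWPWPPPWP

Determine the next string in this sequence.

WPPPWPPPWPWPPPWPPPWPWPPPWPWPPPWPPPWPWPPPWP

This is a Fibonacci-style word recurrence s(k) = s(k−2)·s(k−1): e.g. PP·WP = PPWP.
The next term joins WPPPWPPPWPWPPPWP and PPWPWPPPWPWPPPWPPPWPWPPPWP.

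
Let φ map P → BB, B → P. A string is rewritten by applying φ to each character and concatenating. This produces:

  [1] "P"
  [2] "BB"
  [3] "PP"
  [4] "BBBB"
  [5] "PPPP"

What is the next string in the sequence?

BBBBBBBB

Apply φ to PPPP symbol by symbol: P→BB, P→BB, P→BB, P→BB; joined: BB BB BB BB.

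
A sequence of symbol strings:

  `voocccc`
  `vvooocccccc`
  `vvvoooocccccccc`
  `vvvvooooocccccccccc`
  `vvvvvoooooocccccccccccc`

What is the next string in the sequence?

vvvvvvooooooocccccccccccccc

Reading off run lengths: v runs 1, 2, 3, 4, 5; o runs 2, 3, 4, 5, 6; c runs 4, 6, 8, 10, 12 — each is linear in n, where the shown terms are n = 2, 3, 4, 5, 6.
At n = 7 the blocks have lengths 6, 7, 14.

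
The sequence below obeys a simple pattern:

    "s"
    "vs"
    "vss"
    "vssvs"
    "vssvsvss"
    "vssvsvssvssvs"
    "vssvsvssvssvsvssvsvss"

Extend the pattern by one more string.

This is a Fibonacci-style word recurrence s(k) = s(k−1)·s(k−2): e.g. vs·s = vss.
So term 8 is vssvsvssvssvsvssvsvss·vssvsvssvssvs.

vssvsvssvssvsvssvsvssvssvsvssvssvs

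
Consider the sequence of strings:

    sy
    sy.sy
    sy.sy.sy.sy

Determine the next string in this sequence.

Every step duplicates the string with '.' between the halves.
Doubling sy.sy.sy.sy with '.' between the halves:

sy.sy.sy.sy.sy.sy.sy.sy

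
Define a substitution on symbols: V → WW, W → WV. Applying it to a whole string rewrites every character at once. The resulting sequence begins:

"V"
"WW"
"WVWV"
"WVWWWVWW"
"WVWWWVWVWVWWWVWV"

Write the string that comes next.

Rewriting the 16 symbols of WVWWWVWVWVWWWVWV one by one yields WV WW WV WV WV WW WV WW WV WW WV WV WV WW WV WW; concatenated:

WVWWWVWVWVWWWVWWWVWWWVWVWVWWWVWW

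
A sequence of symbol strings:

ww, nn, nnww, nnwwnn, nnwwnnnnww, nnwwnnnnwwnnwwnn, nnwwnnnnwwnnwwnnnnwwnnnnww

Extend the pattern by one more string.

nnwwnnnnwwnnwwnnnnwwnnnnwwnnwwnnnnwwnnwwnn

Each term (from the third on) is the previous term followed by the one before it: term 3 = nn·ww = nnww.
So term 8 is nnwwnnnnwwnnwwnnnnwwnnnnww·nnwwnnnnwwnnwwnn.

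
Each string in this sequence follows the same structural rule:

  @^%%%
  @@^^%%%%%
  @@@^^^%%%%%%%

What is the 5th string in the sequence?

Each string has the form @^{n} ^^{n} %^{2n+1} (n = 1, 2, …).
Setting n = 5 gives 5, 5, 11 characters in each block.

@@@@@^^^^^%%%%%%%%%%%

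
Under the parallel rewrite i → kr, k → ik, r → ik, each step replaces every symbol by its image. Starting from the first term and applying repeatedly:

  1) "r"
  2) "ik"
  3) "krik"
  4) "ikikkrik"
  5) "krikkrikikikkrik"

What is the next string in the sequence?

ikikkrikikikkrikkrikkrikikikkrik

Replace each of the 16 characters of krikkrikikikkrik in place — ik ik kr ik ik ik kr ik kr ik kr ik ik ik kr ik — and concatenate.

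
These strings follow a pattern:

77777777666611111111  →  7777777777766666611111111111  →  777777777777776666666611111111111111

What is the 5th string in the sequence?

7777777777777777777766666666666611111111111111111111

The n-th term is 3n+2 7's then 2n 6's then 3n+2 1's, where the shown terms are n = 2, 3, 4.
For term 5, n = 6, so the run lengths are 20, 12, 20.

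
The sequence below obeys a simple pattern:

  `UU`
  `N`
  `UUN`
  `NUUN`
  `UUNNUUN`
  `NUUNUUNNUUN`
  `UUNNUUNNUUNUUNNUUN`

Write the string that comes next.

This is a Fibonacci-style word recurrence s(k) = s(k−2)·s(k−1): e.g. UU·N = UUN.
The next term joins NUUNUUNNUUN and UUNNUUNNUUNUUNNUUN.

NUUNUUNNUUNUUNNUUNNUUNUUNNUUN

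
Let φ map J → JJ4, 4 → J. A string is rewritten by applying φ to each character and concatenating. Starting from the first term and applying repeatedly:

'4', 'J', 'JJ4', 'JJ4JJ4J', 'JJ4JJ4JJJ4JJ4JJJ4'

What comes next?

Rewriting the 17 symbols of JJ4JJ4JJJ4JJ4JJJ4 one by one yields JJ4 JJ4 J JJ4 JJ4 J JJ4 JJ4 JJ4 J JJ4 JJ4 J JJ4 JJ4 JJ4 J; concatenated:

JJ4JJ4JJJ4JJ4JJJ4JJ4JJ4JJJ4JJ4JJJ4JJ4JJ4J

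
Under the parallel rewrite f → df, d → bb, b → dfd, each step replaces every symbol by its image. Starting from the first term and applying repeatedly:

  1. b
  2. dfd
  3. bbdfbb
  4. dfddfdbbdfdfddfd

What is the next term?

Rewriting the 16 symbols of dfddfdbbdfdfddfd one by one yields bb df bb bb df bb dfd dfd bb df bb df bb bb df bb; concatenated:

bbdfbbbbdfbbdfddfdbbdfbbdfbbbbdfbb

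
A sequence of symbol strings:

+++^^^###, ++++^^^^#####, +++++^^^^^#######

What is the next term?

++++++^^^^^^#########

Term n consists of n+2 +'s, followed by n+2 ^'s, followed by 2n+1 #'s (n = 1, 2, …).
At n = 4 the blocks have lengths 6, 6, 9.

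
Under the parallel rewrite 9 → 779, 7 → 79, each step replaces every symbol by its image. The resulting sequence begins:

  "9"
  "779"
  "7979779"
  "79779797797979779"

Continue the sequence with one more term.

φ(79779797797979779) expands symbol-by-symbol to 79 779 79 79 779 79 779 79 79 779 79 779 79 779 79 79 779; joining the 17 pieces gives the next term.

79779797977979779797977979779797797979779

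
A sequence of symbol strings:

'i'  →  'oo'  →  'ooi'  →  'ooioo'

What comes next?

From term 3 onward, concatenate the last term with the second-to-last: oo·i = ooi, ooi·oo = ooioo, …
Continuing: ooioo · ooi gives term 5.

ooiooooi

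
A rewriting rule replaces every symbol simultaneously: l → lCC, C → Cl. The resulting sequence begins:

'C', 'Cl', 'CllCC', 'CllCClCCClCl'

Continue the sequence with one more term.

CllCClCCClCllCCClClCllCCCllCC

Rewriting each symbol of CllCClCCClCl: C→Cl, l→lCC, l→lCC, C→Cl, C→Cl, l→lCC, C→Cl, C→Cl, C→Cl, l→lCC, C→Cl, l→lCC, which concatenates to Cl lCC lCC Cl Cl lCC Cl Cl Cl lCC Cl lCC.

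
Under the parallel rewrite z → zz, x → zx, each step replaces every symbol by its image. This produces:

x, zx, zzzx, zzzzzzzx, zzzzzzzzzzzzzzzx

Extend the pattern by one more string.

Rewriting the 16 symbols of zzzzzzzzzzzzzzzx one by one yields zz zz zz zz zz zz zz zz zz zz zz zz zz zz zz zx; concatenated:

zzzzzzzzzzzzzzzzzzzzzzzzzzzzzzzx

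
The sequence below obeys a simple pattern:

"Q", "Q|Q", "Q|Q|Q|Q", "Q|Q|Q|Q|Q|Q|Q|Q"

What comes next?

Q|Q|Q|Q|Q|Q|Q|Q|Q|Q|Q|Q|Q|Q|Q|Q

s(k+1) = s(k)·|·s(k) — each term doubles the last with '|' between the halves.
One more doubling of Q|Q|Q|Q|Q|Q|Q|Q gives the answer.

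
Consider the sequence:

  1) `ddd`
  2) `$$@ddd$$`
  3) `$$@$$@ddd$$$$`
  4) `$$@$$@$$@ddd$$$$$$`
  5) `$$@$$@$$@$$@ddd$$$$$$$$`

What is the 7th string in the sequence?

$$@$$@$$@$$@$$@$$@ddd$$$$$$$$$$$$

Each term wraps the previous one in $$@ on the left and $$ on the right.
From $$@$$@$$@$$@ddd$$$$$$$$, 2 further steps: $$@$$@$$@$$@ddd$$$$$$$$ → $$@$$@$$@$$@$$@ddd$$$$$$$$$$ → (answer).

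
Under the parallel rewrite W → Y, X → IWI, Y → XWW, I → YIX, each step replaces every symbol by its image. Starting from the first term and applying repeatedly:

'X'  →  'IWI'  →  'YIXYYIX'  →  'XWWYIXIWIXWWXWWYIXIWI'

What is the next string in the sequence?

Rewriting the 21 symbols of XWWYIXIWIXWWXWWYIXIWI one by one yields IWI Y Y XWW YIX IWI YIX Y YIX IWI Y Y IWI Y Y XWW YIX IWI YIX Y YIX; concatenated:

IWIYYXWWYIXIWIYIXYYIXIWIYYIWIYYXWWYIXIWIYIXYYIX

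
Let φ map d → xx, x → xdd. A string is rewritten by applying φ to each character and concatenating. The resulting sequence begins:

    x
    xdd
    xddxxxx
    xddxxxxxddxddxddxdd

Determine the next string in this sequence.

xddxxxxxddxddxddxddxddxxxxxddxxxxxddxxxxxddxxxx

φ(xddxxxxxddxddxddxdd) expands symbol-by-symbol to xdd xx xx xdd xdd xdd xdd xdd xx xx xdd xx xx xdd xx xx xdd xx xx; joining the 19 pieces gives the next term.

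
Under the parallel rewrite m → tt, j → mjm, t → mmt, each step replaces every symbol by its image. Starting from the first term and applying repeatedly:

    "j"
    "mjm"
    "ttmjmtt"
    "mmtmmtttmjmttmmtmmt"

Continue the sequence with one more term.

ttttmmtttttmmtmmtmmtttmjmttmmtmmtttttmmtttttmmt

φ(mmtmmtttmjmttmmtmmt) expands symbol-by-symbol to tt tt mmt tt tt mmt mmt mmt tt mjm tt mmt mmt tt tt mmt tt tt mmt; joining the 19 pieces gives the next term.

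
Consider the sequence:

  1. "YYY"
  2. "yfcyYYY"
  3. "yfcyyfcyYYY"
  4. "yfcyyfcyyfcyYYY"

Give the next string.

Every step adds yfcy at the front: s(k+1) = yfcy·s(k).
Applying this once more to yfcyyfcyyfcyYYY:

yfcyyfcyyfcyyfcyYYY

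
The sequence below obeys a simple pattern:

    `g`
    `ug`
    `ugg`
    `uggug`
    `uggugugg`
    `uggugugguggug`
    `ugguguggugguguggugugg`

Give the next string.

ugguguggugguguggugugguggugugguggug

From term 3 onward, concatenate the last term with the second-to-last: ug·g = ugg, ugg·ug = uggug, …
So term 8 is ugguguggugguguggugugg·uggugugguggug.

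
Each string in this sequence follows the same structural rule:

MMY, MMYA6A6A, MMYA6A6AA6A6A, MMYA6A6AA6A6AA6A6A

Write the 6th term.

Each term is the previous one with A6A6A appended.
From MMYA6A6AA6A6AA6A6A, 2 further steps: MMYA6A6AA6A6AA6A6A → MMYA6A6AA6A6AA6A6AA6A6A → (answer).

MMYA6A6AA6A6AA6A6AA6A6AA6A6A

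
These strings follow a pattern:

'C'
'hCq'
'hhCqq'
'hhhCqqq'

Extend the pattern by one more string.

Every step adds h to the front and q to the end of the previous string.
So the next term is h·hhhCqqq·q.

hhhhCqqqq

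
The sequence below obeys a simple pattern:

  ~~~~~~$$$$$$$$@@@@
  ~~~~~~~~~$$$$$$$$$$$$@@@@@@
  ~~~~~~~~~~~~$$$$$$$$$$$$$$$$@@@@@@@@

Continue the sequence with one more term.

~~~~~~~~~~~~~~~$$$$$$$$$$$$$$$$$$$$@@@@@@@@@@

Reading off run lengths: ~ runs 6, 9, 12; $ runs 8, 12, 16; @ runs 4, 6, 8 — each is linear in n, where the shown terms are n = 2, 3, 4.
For the next term, n = 5, so the run lengths are 15, 20, 10.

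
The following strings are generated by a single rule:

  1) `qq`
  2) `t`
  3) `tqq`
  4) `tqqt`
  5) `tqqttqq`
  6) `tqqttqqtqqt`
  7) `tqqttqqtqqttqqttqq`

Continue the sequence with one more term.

This is a Fibonacci-style word recurrence s(k) = s(k−1)·s(k−2): e.g. t·qq = tqq.
The next term joins tqqttqqtqqttqqttqq and tqqttqqtqqt.

tqqttqqtqqttqqttqqtqqttqqtqqt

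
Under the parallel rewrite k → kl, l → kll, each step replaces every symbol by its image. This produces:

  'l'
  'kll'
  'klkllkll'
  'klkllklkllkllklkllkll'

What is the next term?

klkllklkllkllklkllklkllkllklkllkllklkllklkllkllklkllkll

Replace each of the 21 characters of klkllklkllkllklkllkll in place — kl kll kl kll kll kl kll kl kll kll kl kll kll kl kll kl kll kll kl kll kll — and concatenate.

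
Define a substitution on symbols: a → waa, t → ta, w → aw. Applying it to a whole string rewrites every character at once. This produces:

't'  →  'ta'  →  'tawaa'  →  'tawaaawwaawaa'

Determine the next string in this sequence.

tawaaawwaawaawaaawawwaawaaawwaawaa

φ(tawaaawwaawaa) expands symbol-by-symbol to ta waa aw waa waa waa aw aw waa waa aw waa waa; joining the 13 pieces gives the next term.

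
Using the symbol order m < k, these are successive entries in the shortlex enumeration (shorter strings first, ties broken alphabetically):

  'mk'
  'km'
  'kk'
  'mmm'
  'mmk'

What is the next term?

Treat mmk as a base-2 numeral over the given alphabet and add one, carrying through any trailing k's.

mkm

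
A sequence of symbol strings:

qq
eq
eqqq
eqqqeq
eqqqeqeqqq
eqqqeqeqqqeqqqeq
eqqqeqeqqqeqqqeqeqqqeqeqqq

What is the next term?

eqqqeqeqqqeqqqeqeqqqeqeqqqeqqqeqeqqqeqqqeq

From term 3 onward, concatenate the last term with the second-to-last: eq·qq = eqqq, eqqq·eq = eqqqeq, …
Continuing: eqqqeqeqqqeqqqeqeqqqeqeqqq · eqqqeqeqqqeqqqeq gives term 8.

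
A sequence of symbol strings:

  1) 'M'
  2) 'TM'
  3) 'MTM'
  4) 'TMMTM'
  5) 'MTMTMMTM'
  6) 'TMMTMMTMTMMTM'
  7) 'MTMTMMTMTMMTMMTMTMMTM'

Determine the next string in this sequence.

TMMTMMTMTMMTMMTMTMMTMTMMTMMTMTMMTM

From term 3 onward, concatenate the second-to-last term with the last: M·TM = MTM, TM·MTM = TMMTM, …
So term 8 is TMMTMMTMTMMTM·MTMTMMTMTMMTMMTMTMMTM.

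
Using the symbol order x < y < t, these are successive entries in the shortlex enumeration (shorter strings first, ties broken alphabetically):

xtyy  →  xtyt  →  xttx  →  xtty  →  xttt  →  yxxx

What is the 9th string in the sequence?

Advancing 3 positions from yxxx through yxxx → yxxy → yxxt reaches term 9.

yxyx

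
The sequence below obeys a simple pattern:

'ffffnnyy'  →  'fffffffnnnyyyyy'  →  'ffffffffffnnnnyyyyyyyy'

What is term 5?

ffffffffffffffffnnnnnnyyyyyyyyyyyyyy

Each string has the form f^{3n+1} n^{n+1} y^{3n-1} (n = 1, 2, …).
At n = 5 the blocks have lengths 16, 6, 14.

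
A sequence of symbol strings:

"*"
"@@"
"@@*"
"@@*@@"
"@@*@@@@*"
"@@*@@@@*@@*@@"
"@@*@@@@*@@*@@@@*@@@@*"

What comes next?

This is a Fibonacci-style word recurrence s(k) = s(k−1)·s(k−2): e.g. @@·* = @@*.
The next term joins @@*@@@@*@@*@@@@*@@@@* and @@*@@@@*@@*@@.

@@*@@@@*@@*@@@@*@@@@*@@*@@@@*@@*@@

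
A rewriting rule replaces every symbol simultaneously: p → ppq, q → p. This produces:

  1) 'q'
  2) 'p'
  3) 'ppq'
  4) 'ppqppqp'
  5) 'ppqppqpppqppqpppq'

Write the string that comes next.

Replace each of the 17 characters of ppqppqpppqppqpppq in place — ppq ppq p ppq ppq p ppq ppq ppq p ppq ppq p ppq ppq ppq p — and concatenate.

ppqppqpppqppqpppqppqppqpppqppqpppqppqppqp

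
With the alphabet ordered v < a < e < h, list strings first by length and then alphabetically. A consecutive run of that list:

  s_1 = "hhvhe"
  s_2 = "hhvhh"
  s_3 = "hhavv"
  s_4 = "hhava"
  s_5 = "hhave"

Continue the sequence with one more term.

The successor of hhave increments the rightmost position that isn't already h and resets every position after it to v.

hhavh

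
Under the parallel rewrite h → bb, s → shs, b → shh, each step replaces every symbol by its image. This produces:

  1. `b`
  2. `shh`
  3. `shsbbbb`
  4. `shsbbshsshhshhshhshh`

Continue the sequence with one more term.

shsbbshsshhshhshsbbshsshsbbbbshsbbbbshsbbbbshsbbbb

Replace each of the 20 characters of shsbbshsshhshhshhshh in place — shs bb shs shh shh shs bb shs shs bb bb shs bb bb shs bb bb shs bb bb — and concatenate.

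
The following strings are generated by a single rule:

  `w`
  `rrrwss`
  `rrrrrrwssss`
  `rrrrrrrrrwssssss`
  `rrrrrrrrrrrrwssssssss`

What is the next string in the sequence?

s(k+1) = rrr·s(k)·ss, so each term gains rrr as a prefix and ss as a suffix.
Applying this once more to rrrrrrrrrrrrwssssssss:

rrrrrrrrrrrrrrrwssssssssss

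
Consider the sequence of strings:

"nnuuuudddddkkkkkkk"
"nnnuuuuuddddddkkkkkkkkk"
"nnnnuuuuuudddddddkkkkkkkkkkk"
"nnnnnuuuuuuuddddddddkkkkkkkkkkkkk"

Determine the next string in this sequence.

The n-th term is n-1 n's then n+1 u's then n+2 d's then 2n+1 k's, where the shown terms are n = 3, 4, 5, 6.
Setting n = 7 gives 6, 8, 9, 15 characters in each block.

nnnnnnuuuuuuuudddddddddkkkkkkkkkkkkkkk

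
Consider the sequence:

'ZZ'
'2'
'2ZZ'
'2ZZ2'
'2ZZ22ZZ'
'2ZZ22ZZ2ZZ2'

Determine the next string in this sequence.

2ZZ22ZZ2ZZ22ZZ22ZZ

From term 3 onward, concatenate the last term with the second-to-last: 2·ZZ = 2ZZ, 2ZZ·2 = 2ZZ2, …
So term 7 is 2ZZ22ZZ2ZZ2·2ZZ22ZZ.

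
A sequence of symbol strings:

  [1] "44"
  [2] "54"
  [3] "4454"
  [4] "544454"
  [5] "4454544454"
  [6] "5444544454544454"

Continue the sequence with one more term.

From term 3 onward, concatenate the second-to-last term with the last: 44·54 = 4454, 54·4454 = 544454, …
So term 7 is 4454544454·5444544454544454.

44545444545444544454544454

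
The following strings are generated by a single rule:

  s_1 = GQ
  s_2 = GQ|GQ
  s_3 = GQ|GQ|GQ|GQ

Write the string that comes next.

s(k+1) = s(k)·|·s(k) — each term doubles the last with '|' between the halves.
One more doubling of GQ|GQ|GQ|GQ gives the answer.

GQ|GQ|GQ|GQ|GQ|GQ|GQ|GQ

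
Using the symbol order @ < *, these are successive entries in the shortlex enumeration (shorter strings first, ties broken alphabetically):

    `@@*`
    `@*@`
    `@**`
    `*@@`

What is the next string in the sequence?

Find the rightmost character of *@@ below *, bump it to the next letter, and reset everything to its right to @.

*@*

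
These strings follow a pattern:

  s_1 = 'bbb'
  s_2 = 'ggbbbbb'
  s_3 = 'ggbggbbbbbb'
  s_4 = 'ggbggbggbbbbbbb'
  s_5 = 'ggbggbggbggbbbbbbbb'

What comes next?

Every step adds ggb to the front and b to the end of the previous string.
Applying this once more to ggbggbggbggbbbbbbbb:

ggbggbggbggbggbbbbbbbbb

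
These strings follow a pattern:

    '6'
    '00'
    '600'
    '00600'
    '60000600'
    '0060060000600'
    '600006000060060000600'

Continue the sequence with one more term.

From term 3 onward, concatenate the second-to-last term with the last: 6·00 = 600, 00·600 = 00600, …
Continuing: 0060060000600 · 600006000060060000600 gives term 8.

0060060000600600006000060060000600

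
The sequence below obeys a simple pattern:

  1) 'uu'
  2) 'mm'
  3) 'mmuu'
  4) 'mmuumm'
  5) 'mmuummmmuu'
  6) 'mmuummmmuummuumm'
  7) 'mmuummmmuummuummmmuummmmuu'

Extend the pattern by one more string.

mmuummmmuummuummmmuummmmuummuummmmuummuumm

From term 3 onward, concatenate the last term with the second-to-last: mm·uu = mmuu, mmuu·mm = mmuumm, …
So term 8 is mmuummmmuummuummmmuummmmuu·mmuummmmuummuumm.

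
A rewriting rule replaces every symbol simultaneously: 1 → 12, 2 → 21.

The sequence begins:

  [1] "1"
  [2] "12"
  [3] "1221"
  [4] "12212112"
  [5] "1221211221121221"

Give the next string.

Applying the rule to each of the 16 symbols of 1221211221121221 gives the pieces 12 21 21 12 21 12 12 21 21 12 12 21 12 21 21 12, which concatenate to the answer.

12212112211212212112122112212112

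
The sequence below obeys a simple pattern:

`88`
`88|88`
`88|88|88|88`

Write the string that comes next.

Every step duplicates the string with '|' between the halves.
So the next term is two copies of 88|88|88|88 with '|' between the halves.

88|88|88|88|88|88|88|88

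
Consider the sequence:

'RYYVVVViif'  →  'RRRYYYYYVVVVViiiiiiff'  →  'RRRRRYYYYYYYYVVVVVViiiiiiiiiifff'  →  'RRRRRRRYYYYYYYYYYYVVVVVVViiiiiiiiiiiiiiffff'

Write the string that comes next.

Each string has the form R^{2n-1} Y^{3n-1} V^{n+3} i^{4n-2} f^{n} (n = 1, 2, …).
For the next term, n = 5, so the run lengths are 9, 14, 8, 18, 5.

RRRRRRRRRYYYYYYYYYYYYYYVVVVVVVViiiiiiiiiiiiiiiiiifffff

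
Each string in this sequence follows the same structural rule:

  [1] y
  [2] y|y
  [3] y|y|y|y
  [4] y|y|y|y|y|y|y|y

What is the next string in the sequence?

y|y|y|y|y|y|y|y|y|y|y|y|y|y|y|y

Every step duplicates the string with '|' between the halves.
One more doubling of y|y|y|y|y|y|y|y gives the answer.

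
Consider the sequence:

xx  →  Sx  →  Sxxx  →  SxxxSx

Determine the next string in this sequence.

SxxxSxSxxx

From term 3 onward, concatenate the last term with the second-to-last: Sx·xx = Sxxx, Sxxx·Sx = SxxxSx, …
Continuing: SxxxSx · Sxxx gives term 5.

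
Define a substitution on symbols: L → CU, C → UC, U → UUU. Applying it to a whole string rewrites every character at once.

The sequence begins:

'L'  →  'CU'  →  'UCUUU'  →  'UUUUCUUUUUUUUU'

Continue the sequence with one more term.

UUUUUUUUUUUUUCUUUUUUUUUUUUUUUUUUUUUUUUUUU

φ(UUUUCUUUUUUUUU) expands symbol-by-symbol to UUU UUU UUU UUU UC UUU UUU UUU UUU UUU UUU UUU UUU UUU; joining the 14 pieces gives the next term.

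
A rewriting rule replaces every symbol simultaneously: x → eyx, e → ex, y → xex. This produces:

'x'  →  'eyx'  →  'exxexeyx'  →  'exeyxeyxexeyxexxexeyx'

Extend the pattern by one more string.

exeyxexxexeyxexxexeyxexeyxexxexeyxexeyxeyxexeyxexxexeyx

φ(exeyxeyxexeyxexxexeyx) expands symbol-by-symbol to ex eyx ex xex eyx ex xex eyx ex eyx ex xex eyx ex eyx eyx ex eyx ex xex eyx; joining the 21 pieces gives the next term.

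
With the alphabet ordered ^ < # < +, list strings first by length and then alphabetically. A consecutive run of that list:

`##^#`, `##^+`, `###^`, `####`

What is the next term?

###+

Find the rightmost character of #### below +, bump it to the next letter, and reset everything to its right to ^.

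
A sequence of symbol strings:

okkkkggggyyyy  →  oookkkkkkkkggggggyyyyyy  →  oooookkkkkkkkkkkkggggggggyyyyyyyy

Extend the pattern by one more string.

oooooookkkkkkkkkkkkkkkkggggggggggyyyyyyyyyy

The n-th term is 2n-1 o's then 4n k's then 2n+2 g's then 2n+2 y's (n = 1, 2, …).
For the next term, n = 4, so the run lengths are 7, 16, 10, 10.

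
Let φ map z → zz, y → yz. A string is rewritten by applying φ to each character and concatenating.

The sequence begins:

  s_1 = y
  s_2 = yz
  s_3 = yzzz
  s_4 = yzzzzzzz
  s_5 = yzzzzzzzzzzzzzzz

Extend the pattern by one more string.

yzzzzzzzzzzzzzzzzzzzzzzzzzzzzzzz

φ(yzzzzzzzzzzzzzzz) expands symbol-by-symbol to yz zz zz zz zz zz zz zz zz zz zz zz zz zz zz zz; joining the 16 pieces gives the next term.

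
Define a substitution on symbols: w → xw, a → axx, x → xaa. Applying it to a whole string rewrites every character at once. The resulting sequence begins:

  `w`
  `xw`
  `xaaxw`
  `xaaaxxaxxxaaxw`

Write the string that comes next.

Applying the rule to each of the 14 symbols of xaaaxxaxxxaaxw gives the pieces xaa axx axx axx xaa xaa axx xaa xaa xaa axx axx xaa xw, which concatenate to the answer.

xaaaxxaxxaxxxaaxaaaxxxaaxaaxaaaxxaxxxaaxw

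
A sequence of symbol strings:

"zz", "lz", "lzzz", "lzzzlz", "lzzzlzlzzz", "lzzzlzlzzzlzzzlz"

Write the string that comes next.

Each term (from the third on) is the previous term followed by the one before it: term 3 = lz·zz = lzzz.
The next term joins lzzzlzlzzzlzzzlz and lzzzlzlzzz.

lzzzlzlzzzlzzzlzlzzzlzlzzz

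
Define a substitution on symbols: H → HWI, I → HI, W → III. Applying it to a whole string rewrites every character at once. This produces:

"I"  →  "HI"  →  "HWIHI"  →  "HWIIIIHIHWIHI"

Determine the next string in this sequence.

HWIIIIHIHIHIHIHWIHIHWIIIIHIHWIHI

φ(HWIIIIHIHWIHI) expands symbol-by-symbol to HWI III HI HI HI HI HWI HI HWI III HI HWI HI; joining the 13 pieces gives the next term.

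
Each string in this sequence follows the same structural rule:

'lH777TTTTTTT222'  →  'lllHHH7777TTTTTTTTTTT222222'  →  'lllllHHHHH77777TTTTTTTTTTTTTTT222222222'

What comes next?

Term n consists of 2n-1 l's, followed by 2n-1 H's, followed by n+2 7's, followed by 4n+3 T's, followed by 3n 2's (n = 1, 2, …).
Setting n = 4 gives 7, 7, 6, 19, 12 characters in each block.

lllllllHHHHHHH777777TTTTTTTTTTTTTTTTTTT222222222222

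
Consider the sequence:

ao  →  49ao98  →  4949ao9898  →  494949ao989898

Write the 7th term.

Each term wraps the previous one in 49 on the left and 98 on the right.
From 494949ao989898, 3 further steps: 494949ao989898 → 49494949ao98989898 → 4949494949ao9898989898 → (answer).

494949494949ao989898989898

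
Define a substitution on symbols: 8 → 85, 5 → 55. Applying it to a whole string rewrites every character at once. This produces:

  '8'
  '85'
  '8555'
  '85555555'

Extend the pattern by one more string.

Rewriting each symbol of 85555555: 8→85, 5→55, 5→55, 5→55, 5→55, 5→55, 5→55, 5→55, which concatenates to 85 55 55 55 55 55 55 55.

8555555555555555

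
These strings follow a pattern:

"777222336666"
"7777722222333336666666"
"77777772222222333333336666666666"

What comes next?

777777777222222222333333333336666666666666

Reading off run lengths: 7 runs 3, 5, 7; 2 runs 3, 5, 7; 3 runs 2, 5, 8; 6 runs 4, 7, 10 — each is linear in n (n = 1, 2, …).
For the next term, n = 4, so the run lengths are 9, 9, 11, 13.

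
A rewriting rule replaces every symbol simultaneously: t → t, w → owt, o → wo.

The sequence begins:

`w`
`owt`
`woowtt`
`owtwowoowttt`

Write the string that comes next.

woowttowtwoowtwowoowtttt

Rewriting each symbol of owtwowoowttt: o→wo, w→owt, t→t, w→owt, o→wo, w→owt, o→wo, o→wo, w→owt, t→t, t→t, t→t, which concatenates to wo owt t owt wo owt wo wo owt t t t.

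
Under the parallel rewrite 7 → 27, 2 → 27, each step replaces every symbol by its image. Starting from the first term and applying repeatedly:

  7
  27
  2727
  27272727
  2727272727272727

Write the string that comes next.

Rewriting the 16 symbols of 2727272727272727 one by one yields 27 27 27 27 27 27 27 27 27 27 27 27 27 27 27 27; concatenated:

27272727272727272727272727272727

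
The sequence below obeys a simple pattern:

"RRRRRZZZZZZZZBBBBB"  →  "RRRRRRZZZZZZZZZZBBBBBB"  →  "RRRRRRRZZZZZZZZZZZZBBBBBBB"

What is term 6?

Term n consists of n+2 R's, followed by 2n+2 Z's, followed by n+2 B's, where the shown terms are n = 3, 4, 5.
For term 6, n = 8, so the run lengths are 10, 18, 10.

RRRRRRRRRRZZZZZZZZZZZZZZZZZZBBBBBBBBBB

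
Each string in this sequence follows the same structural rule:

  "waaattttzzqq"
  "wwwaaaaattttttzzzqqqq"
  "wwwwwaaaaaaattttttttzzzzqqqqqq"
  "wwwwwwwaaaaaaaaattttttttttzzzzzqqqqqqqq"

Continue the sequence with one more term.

wwwwwwwwwaaaaaaaaaaattttttttttttzzzzzzqqqqqqqqqq

Term n consists of 2n-1 w's, followed by 2n+1 a's, followed by 2n+2 t's, followed by n+1 z's, followed by 2n q's (n = 1, 2, …).
For the next term, n = 5, so the run lengths are 9, 11, 12, 6, 10.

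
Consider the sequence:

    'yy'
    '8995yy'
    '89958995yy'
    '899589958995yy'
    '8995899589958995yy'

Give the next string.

Every step adds 8995 at the front: s(k+1) = 8995·s(k).
So the next term is 8995·8995899589958995yy.

89958995899589958995yy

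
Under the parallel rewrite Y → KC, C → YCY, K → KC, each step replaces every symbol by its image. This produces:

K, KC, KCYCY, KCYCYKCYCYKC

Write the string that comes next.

KCYCYKCYCYKCKCYCYKCYCYKCKCYCY

Apply φ to KCYCYKCYCYKC symbol by symbol: K→KC, C→YCY, Y→KC, C→YCY, Y→KC, K→KC, C→YCY, Y→KC, C→YCY, Y→KC, K→KC, C→YCY; joined: KC YCY KC YCY KC KC YCY KC YCY KC KC YCY.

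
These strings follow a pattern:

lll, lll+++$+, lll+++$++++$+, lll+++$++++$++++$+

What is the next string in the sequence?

The strings grow by a fixed suffix +++$+ each time.
Applying this once more to lll+++$++++$++++$+:

lll+++$++++$++++$++++$+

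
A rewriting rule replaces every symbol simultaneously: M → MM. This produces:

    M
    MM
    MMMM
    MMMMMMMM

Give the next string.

MMMMMMMMMMMMMMMM

Apply φ to MMMMMMMM symbol by symbol: M→MM, M→MM, M→MM, M→MM, M→MM, M→MM, M→MM, M→MM; joined: MM MM MM MM MM MM MM MM.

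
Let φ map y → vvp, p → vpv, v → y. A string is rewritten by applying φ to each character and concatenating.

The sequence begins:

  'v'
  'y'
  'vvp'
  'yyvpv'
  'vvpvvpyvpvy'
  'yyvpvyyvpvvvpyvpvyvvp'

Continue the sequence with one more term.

vvpvvpyvpvyvvpvvpyvpvyyyvpvvvpyvpvyvvpyyvpv

φ(yyvpvyyvpvvvpyvpvyvvp) expands symbol-by-symbol to vvp vvp y vpv y vvp vvp y vpv y y y vpv vvp y vpv y vvp y y vpv; joining the 21 pieces gives the next term.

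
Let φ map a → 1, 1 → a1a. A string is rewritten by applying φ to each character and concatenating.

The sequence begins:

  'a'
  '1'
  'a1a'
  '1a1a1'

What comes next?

a1a1a1a1a1a

Apply φ to 1a1a1 symbol by symbol: 1→a1a, a→1, 1→a1a, a→1, 1→a1a; joined: a1a 1 a1a 1 a1a.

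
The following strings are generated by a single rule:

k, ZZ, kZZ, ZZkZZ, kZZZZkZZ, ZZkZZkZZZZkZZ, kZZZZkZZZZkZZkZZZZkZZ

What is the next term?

From term 3 onward, concatenate the second-to-last term with the last: k·ZZ = kZZ, ZZ·kZZ = ZZkZZ, …
Continuing: ZZkZZkZZZZkZZ · kZZZZkZZZZkZZkZZZZkZZ gives term 8.

ZZkZZkZZZZkZZkZZZZkZZZZkZZkZZZZkZZ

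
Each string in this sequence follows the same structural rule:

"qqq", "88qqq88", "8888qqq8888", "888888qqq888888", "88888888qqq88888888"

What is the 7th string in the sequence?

888888888888qqq888888888888

Every step adds 88 to the front and 88 to the end of the previous string.
From 88888888qqq88888888, 2 further steps: 88888888qqq88888888 → 8888888888qqq8888888888 → (answer).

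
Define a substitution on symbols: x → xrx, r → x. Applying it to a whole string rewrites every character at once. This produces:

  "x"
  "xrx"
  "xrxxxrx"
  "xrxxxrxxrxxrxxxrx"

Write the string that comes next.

Replace each of the 17 characters of xrxxxrxxrxxrxxxrx in place — xrx x xrx xrx xrx x xrx xrx x xrx xrx x xrx xrx xrx x xrx — and concatenate.

xrxxxrxxrxxrxxxrxxrxxxrxxrxxxrxxrxxrxxxrx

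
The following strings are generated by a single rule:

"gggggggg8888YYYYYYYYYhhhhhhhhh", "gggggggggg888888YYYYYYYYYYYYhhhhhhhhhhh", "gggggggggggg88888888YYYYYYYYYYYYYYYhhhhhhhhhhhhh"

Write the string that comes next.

gggggggggggggg8888888888YYYYYYYYYYYYYYYYYYhhhhhhhhhhhhhhh

Term n consists of 2n+2 g's, followed by 2n-2 8's, followed by 3n Y's, followed by 2n+3 h's, where the shown terms are n = 3, 4, 5.
At n = 6 the blocks have lengths 14, 10, 18, 15.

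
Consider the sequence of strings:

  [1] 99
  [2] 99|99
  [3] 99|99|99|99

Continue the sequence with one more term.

99|99|99|99|99|99|99|99

Every step duplicates the string with '|' between the halves.
One more doubling of 99|99|99|99 gives the answer.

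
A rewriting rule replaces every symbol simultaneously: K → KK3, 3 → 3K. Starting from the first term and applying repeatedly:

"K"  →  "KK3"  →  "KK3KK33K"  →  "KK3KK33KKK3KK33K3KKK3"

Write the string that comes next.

Rewriting the 21 symbols of KK3KK33KKK3KK33K3KKK3 one by one yields KK3 KK3 3K KK3 KK3 3K 3K KK3 KK3 KK3 3K KK3 KK3 3K 3K KK3 3K KK3 KK3 KK3 3K; concatenated:

KK3KK33KKK3KK33K3KKK3KK3KK33KKK3KK33K3KKK33KKK3KK3KK33K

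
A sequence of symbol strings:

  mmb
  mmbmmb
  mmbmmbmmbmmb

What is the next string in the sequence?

s(k+1) = s(k)·s(k) — each term doubles the last.
One more doubling of mmbmmbmmbmmb gives the answer.

mmbmmbmmbmmbmmbmmbmmbmmb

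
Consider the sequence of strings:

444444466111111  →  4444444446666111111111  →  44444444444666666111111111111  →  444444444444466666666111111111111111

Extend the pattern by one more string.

The n-th term is 2n+3 4's then 2n-2 6's then 3n 1's, where the shown terms are n = 2, 3, 4, 5.
Setting n = 6 gives 15, 10, 18 characters in each block.

4444444444444446666666666111111111111111111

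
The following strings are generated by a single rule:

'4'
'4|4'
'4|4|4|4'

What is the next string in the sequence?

s(k+1) = s(k)·|·s(k) — each term doubles the last with '|' between the halves.
Doubling 4|4|4|4 with '|' between the halves:

4|4|4|4|4|4|4|4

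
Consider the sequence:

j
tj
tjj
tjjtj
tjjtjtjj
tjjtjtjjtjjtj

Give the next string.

tjjtjtjjtjjtjtjjtjtjj

This is a Fibonacci-style word recurrence s(k) = s(k−1)·s(k−2): e.g. tj·j = tjj.
The next term joins tjjtjtjjtjjtj and tjjtjtjj.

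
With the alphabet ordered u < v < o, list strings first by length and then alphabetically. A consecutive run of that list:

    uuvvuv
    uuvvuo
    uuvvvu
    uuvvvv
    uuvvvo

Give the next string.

Find the rightmost character of uuvvvo below o, bump it to the next letter, and reset everything to its right to u.

uuvvou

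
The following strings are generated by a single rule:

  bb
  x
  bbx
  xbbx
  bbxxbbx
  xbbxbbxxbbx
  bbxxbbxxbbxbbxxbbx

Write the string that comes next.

From term 3 onward, concatenate the second-to-last term with the last: bb·x = bbx, x·bbx = xbbx, …
Continuing: xbbxbbxxbbx · bbxxbbxxbbxbbxxbbx gives term 8.

xbbxbbxxbbxbbxxbbxxbbxbbxxbbx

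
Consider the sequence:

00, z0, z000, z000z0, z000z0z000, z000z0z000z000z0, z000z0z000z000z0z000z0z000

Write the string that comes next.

z000z0z000z000z0z000z0z000z000z0z000z000z0

From term 3 onward, concatenate the last term with the second-to-last: z0·00 = z000, z000·z0 = z000z0, …
The next term joins z000z0z000z000z0z000z0z000 and z000z0z000z000z0.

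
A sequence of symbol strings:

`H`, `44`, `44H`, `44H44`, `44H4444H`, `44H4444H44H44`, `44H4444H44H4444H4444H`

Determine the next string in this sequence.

Each term (from the third on) is the previous term followed by the one before it: term 3 = 44·H = 44H.
So term 8 is 44H4444H44H4444H4444H·44H4444H44H44.

44H4444H44H4444H4444H44H4444H44H44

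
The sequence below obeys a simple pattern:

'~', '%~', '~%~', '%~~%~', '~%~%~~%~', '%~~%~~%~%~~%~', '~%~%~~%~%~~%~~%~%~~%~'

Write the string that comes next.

%~~%~~%~%~~%~~%~%~~%~%~~%~~%~%~~%~

Each term (from the third on) is the two preceding terms concatenated in order: term 3 = ~·%~ = ~%~.
So term 8 is %~~%~~%~%~~%~·~%~%~~%~%~~%~~%~%~~%~.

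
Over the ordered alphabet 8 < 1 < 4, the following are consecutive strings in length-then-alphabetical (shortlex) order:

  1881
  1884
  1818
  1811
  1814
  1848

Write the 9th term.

1188

Advancing 3 positions from 1848 through 1848 → 1841 → 1844 reaches term 9.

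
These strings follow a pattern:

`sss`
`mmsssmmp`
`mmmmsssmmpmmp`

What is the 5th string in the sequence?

mmmmmmmmsssmmpmmpmmpmmp

Every step adds mm to the front and mmp to the end of the previous string.
From mmmmsssmmpmmp, 2 further steps: mmmmsssmmpmmp → mmmmmmsssmmpmmpmmp → (answer).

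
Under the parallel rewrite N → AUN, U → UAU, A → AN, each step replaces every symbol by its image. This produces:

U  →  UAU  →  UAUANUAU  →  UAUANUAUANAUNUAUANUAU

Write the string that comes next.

Replace each of the 21 characters of UAUANUAUANAUNUAUANUAU in place — UAU AN UAU AN AUN UAU AN UAU AN AUN AN UAU AUN UAU AN UAU AN AUN UAU AN UAU — and concatenate.

UAUANUAUANAUNUAUANUAUANAUNANUAUAUNUAUANUAUANAUNUAUANUAU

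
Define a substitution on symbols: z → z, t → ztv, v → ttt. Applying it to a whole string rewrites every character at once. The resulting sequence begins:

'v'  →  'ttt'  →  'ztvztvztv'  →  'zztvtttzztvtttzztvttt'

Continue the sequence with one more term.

zzztvtttztvztvztvzzztvtttztvztvztvzzztvtttztvztvztv

Replace each of the 21 characters of zztvtttzztvtttzztvttt in place — z z ztv ttt ztv ztv ztv z z ztv ttt ztv ztv ztv z z ztv ttt ztv ztv ztv — and concatenate.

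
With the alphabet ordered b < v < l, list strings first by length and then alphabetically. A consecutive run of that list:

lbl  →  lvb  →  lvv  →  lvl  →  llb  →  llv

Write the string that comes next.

lll

Find the rightmost character of llv below l, bump it to the next letter, and reset everything to its right to b.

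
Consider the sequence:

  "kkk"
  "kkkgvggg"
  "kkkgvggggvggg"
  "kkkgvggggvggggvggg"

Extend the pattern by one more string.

The strings grow by a fixed suffix gvggg each time.
Applying this once more to kkkgvggggvggggvggg:

kkkgvggggvggggvggggvggg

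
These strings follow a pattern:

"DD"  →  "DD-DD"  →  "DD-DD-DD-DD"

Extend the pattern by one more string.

Every step duplicates the string with '-' between the halves.
Doubling DD-DD-DD-DD with '-' between the halves:

DD-DD-DD-DD-DD-DD-DD-DD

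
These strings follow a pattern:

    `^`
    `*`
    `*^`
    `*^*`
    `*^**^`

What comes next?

From term 3 onward, concatenate the last term with the second-to-last: *·^ = *^, *^·* = *^*, …
So term 6 is *^**^·*^*.

*^**^*^*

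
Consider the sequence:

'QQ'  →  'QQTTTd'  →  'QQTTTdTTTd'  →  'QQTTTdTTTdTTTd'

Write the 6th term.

The strings grow by a fixed suffix TTTd each time.
From QQTTTdTTTdTTTd, 2 further steps: QQTTTdTTTdTTTd → QQTTTdTTTdTTTdTTTd → (answer).

QQTTTdTTTdTTTdTTTdTTTd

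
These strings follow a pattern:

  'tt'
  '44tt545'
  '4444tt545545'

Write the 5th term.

44444444tt545545545545

Every step adds 44 to the front and 545 to the end of the previous string.
From 4444tt545545, 2 further steps: 4444tt545545 → 444444tt545545545 → (answer).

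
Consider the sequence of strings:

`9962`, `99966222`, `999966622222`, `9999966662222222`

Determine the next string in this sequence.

99999966666222222222

Reading off run lengths: 9 runs 2, 3, 4, 5; 6 runs 1, 2, 3, 4; 2 runs 1, 3, 5, 7 — each is linear in n (n = 1, 2, …).
Setting n = 5 gives 6, 5, 9 characters in each block.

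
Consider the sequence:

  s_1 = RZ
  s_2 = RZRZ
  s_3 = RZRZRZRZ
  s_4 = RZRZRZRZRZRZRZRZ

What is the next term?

s(k+1) = s(k)·s(k) — each term doubles the last.
Doubling RZRZRZRZRZRZRZRZ:

RZRZRZRZRZRZRZRZRZRZRZRZRZRZRZRZ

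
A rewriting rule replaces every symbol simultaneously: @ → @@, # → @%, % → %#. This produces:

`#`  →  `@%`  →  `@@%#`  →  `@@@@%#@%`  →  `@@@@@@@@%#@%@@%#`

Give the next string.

Rewriting the 16 symbols of @@@@@@@@%#@%@@%# one by one yields @@ @@ @@ @@ @@ @@ @@ @@ %# @% @@ %# @@ @@ %# @%; concatenated:

@@@@@@@@@@@@@@@@%#@%@@%#@@@@%#@%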